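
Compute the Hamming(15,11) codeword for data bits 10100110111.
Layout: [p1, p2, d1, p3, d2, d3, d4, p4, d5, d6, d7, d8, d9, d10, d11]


Parity bits: p1=0, p2=0, p3=0, p4=1

001001010110111


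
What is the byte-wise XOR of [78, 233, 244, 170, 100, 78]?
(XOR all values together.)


XOR chain: 78 ^ 233 ^ 244 ^ 170 ^ 100 ^ 78 = 211

211


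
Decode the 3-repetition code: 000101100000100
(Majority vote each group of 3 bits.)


Groups: 000, 101, 100, 000, 100
Majority votes: 01000

01000


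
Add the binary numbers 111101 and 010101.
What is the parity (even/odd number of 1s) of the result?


111101 = 61
010101 = 21
Sum = 82 = 1010010
1s count = 3

odd parity (3 ones in 1010010)


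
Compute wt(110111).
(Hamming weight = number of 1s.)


Counting 1s in 110111

5


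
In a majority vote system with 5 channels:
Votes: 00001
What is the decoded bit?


Ones: 1 out of 5
Threshold: 3

0 (1/5 voted 1)


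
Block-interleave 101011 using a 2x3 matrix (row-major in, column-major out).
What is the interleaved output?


Matrix:
  101
  011
Read columns: 100111

100111


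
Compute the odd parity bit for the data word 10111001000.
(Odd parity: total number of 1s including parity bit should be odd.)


Number of 1s in data: 5
Parity bit: 0

0


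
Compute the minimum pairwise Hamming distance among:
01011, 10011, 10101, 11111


Comparing all pairs, minimum distance: 2
Can detect 1 errors, correct 0 errors

2


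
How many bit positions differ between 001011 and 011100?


XOR: 010111
Count of 1s: 4

4


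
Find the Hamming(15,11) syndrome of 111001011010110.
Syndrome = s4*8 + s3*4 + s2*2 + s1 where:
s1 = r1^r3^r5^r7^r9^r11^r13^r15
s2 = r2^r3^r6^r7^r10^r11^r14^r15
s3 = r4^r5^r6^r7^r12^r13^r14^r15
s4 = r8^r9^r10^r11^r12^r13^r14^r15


s1=1, s2=1, s3=1, s4=1

Syndrome = 15 (error at position 15)


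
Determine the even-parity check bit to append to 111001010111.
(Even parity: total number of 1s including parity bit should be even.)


Number of 1s in data: 8
Parity bit: 0

0


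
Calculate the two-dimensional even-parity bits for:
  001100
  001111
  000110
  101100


Row parities: 0001
Column parities: 101001

Row P: 0001, Col P: 101001, Corner: 1


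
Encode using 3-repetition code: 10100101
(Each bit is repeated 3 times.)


Each bit -> 3 copies

111000111000000111000111


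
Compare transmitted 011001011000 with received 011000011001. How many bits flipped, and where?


XOR: 000001000001

2 error(s) at position(s): 5, 11


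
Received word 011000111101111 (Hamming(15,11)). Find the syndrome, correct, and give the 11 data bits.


Syndrome = 13: error at position 13

Data: 10011101011 (corrected bit 13)


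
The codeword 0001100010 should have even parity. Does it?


Number of 1s: 3

No, parity error (3 ones)


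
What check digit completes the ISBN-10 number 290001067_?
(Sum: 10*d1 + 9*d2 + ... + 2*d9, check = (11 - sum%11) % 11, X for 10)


Weighted sum: 138
138 mod 11 = 6

Check digit: 5


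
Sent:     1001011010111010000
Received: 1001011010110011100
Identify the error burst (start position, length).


XOR: 0000000000001001100

Burst at position 12, length 5


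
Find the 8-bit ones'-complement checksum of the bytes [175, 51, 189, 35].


Sum = 450 mod 256 = 194
Complement = 61

61


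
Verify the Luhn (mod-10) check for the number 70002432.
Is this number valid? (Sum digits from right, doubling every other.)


Luhn sum = 21
21 mod 10 = 1

Invalid (Luhn sum mod 10 = 1)


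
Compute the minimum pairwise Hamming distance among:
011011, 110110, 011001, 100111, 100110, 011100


Comparing all pairs, minimum distance: 1
Can detect 0 errors, correct 0 errors

1


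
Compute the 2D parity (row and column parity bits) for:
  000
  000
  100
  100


Row parities: 0011
Column parities: 000

Row P: 0011, Col P: 000, Corner: 0


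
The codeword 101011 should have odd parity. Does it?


Number of 1s: 4

No, parity error (4 ones)


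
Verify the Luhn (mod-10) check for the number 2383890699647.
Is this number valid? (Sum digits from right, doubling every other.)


Luhn sum = 81
81 mod 10 = 1

Invalid (Luhn sum mod 10 = 1)


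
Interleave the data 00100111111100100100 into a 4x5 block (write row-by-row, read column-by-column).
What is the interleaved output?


Matrix:
  00100
  11111
  11001
  00100
Read columns: 01100110110101000110

01100110110101000110


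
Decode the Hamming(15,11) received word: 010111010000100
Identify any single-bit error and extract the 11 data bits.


Syndrome = 0: no error detected

Data: 01100000100 (no errors)


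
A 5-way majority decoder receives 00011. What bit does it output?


Ones: 2 out of 5
Threshold: 3

0 (2/5 voted 1)


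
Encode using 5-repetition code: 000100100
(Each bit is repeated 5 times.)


Each bit -> 5 copies

000000000000000111110000000000111110000000000


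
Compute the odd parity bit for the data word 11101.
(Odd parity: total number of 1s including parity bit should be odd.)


Number of 1s in data: 4
Parity bit: 1

1


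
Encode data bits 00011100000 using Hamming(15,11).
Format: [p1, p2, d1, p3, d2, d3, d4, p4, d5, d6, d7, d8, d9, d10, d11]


Parity bits: p1=0, p2=0, p3=1, p4=0

000100101100000


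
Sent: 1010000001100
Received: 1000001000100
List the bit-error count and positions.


XOR: 0010001001000

3 error(s) at position(s): 2, 6, 9


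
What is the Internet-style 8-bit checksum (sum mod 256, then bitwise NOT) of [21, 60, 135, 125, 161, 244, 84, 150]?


Sum = 980 mod 256 = 212
Complement = 43

43


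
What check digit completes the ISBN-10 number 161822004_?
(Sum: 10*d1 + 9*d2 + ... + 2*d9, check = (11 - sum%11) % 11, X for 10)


Weighted sum: 158
158 mod 11 = 4

Check digit: 7


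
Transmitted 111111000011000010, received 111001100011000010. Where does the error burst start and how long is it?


XOR: 000110100000000000

Burst at position 3, length 4


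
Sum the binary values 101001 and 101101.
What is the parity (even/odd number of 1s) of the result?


101001 = 41
101101 = 45
Sum = 86 = 1010110
1s count = 4

even parity (4 ones in 1010110)


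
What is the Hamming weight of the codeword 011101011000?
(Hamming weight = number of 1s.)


Counting 1s in 011101011000

6


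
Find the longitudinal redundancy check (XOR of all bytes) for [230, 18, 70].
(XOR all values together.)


XOR chain: 230 ^ 18 ^ 70 = 178

178


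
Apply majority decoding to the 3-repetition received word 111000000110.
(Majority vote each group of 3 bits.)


Groups: 111, 000, 000, 110
Majority votes: 1001

1001


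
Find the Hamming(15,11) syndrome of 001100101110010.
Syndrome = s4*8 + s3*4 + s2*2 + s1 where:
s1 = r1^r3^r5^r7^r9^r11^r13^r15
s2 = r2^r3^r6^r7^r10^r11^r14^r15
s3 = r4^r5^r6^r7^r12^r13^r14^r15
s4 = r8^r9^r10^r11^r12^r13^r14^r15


s1=0, s2=1, s3=1, s4=0

Syndrome = 6 (error at position 6)


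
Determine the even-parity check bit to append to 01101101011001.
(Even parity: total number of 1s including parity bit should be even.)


Number of 1s in data: 8
Parity bit: 0

0


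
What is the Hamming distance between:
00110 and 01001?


XOR: 01111
Count of 1s: 4

4


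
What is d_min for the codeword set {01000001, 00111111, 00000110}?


Comparing all pairs, minimum distance: 4
Can detect 3 errors, correct 1 errors

4


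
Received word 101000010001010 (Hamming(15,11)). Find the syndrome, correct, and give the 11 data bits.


Syndrome = 8: error at position 8

Data: 10000001010 (corrected bit 8)


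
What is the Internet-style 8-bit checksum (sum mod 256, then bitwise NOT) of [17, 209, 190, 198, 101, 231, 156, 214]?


Sum = 1316 mod 256 = 36
Complement = 219

219


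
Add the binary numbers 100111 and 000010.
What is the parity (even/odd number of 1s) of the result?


100111 = 39
000010 = 2
Sum = 41 = 101001
1s count = 3

odd parity (3 ones in 101001)


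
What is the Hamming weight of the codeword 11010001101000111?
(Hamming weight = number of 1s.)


Counting 1s in 11010001101000111

9


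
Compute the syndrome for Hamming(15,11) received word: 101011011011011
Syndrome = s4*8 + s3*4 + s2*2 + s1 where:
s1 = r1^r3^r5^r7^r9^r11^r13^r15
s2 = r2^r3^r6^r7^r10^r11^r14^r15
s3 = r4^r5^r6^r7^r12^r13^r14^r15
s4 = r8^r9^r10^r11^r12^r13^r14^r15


s1=0, s2=1, s3=1, s4=0

Syndrome = 6 (error at position 6)


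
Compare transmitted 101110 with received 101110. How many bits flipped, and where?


XOR: 000000

0 errors (received matches sent)


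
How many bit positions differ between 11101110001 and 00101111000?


XOR: 11000001001
Count of 1s: 4

4


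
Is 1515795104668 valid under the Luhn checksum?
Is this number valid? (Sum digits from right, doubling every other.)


Luhn sum = 52
52 mod 10 = 2

Invalid (Luhn sum mod 10 = 2)


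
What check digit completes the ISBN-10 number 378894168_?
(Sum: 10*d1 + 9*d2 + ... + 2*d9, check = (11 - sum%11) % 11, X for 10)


Weighted sum: 325
325 mod 11 = 6

Check digit: 5


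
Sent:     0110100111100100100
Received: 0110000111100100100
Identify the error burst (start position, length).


XOR: 0000100000000000000

Burst at position 4, length 1


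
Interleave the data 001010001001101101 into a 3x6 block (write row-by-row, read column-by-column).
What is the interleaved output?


Matrix:
  001010
  001001
  101101
Read columns: 001000111001100011

001000111001100011


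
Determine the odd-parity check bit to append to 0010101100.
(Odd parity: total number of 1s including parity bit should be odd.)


Number of 1s in data: 4
Parity bit: 1

1


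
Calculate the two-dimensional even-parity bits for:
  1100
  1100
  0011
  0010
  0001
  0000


Row parities: 000110
Column parities: 0000

Row P: 000110, Col P: 0000, Corner: 0


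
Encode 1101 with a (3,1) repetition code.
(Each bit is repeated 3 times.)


Each bit -> 3 copies

111111000111


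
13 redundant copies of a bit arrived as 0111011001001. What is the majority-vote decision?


Ones: 7 out of 13
Threshold: 7

1 (7/13 voted 1)


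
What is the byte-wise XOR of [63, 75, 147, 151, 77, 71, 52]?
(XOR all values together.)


XOR chain: 63 ^ 75 ^ 147 ^ 151 ^ 77 ^ 71 ^ 52 = 78

78


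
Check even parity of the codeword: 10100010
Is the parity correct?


Number of 1s: 3

No, parity error (3 ones)


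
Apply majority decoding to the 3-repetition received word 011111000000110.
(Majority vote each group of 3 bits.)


Groups: 011, 111, 000, 000, 110
Majority votes: 11001

11001


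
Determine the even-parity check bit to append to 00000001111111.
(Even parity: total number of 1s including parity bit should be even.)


Number of 1s in data: 7
Parity bit: 1

1


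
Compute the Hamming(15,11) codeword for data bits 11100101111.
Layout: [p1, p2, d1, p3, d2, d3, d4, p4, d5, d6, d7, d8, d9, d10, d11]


Parity bits: p1=0, p2=1, p3=0, p4=1

011011010101111


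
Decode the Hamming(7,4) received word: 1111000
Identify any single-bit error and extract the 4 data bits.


Syndrome = 4: error at position 4

Data: 1000 (corrected bit 4)


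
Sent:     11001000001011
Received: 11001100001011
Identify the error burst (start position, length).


XOR: 00000100000000

Burst at position 5, length 1


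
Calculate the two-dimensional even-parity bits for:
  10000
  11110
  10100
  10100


Row parities: 1000
Column parities: 01110

Row P: 1000, Col P: 01110, Corner: 1


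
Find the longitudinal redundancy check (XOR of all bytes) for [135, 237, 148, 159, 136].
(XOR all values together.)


XOR chain: 135 ^ 237 ^ 148 ^ 159 ^ 136 = 233

233


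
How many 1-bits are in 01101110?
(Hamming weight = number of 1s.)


Counting 1s in 01101110

5


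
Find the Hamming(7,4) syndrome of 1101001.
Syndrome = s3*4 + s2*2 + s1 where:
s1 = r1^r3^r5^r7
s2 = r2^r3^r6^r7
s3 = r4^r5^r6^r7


s1=0, s2=0, s3=0

Syndrome = 0 (no error)


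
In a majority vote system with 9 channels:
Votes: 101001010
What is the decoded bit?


Ones: 4 out of 9
Threshold: 5

0 (4/9 voted 1)


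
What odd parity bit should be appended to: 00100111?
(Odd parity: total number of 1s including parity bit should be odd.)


Number of 1s in data: 4
Parity bit: 1

1


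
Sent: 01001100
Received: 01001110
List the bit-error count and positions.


XOR: 00000010

1 error(s) at position(s): 6


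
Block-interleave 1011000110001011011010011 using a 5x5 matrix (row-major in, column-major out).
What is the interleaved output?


Matrix:
  10110
  00110
  00101
  10110
  10011
Read columns: 1001100000111101101100101

1001100000111101101100101


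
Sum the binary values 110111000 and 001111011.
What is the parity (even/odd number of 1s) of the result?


110111000 = 440
001111011 = 123
Sum = 563 = 1000110011
1s count = 5

odd parity (5 ones in 1000110011)


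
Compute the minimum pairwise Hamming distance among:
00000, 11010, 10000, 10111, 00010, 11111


Comparing all pairs, minimum distance: 1
Can detect 0 errors, correct 0 errors

1


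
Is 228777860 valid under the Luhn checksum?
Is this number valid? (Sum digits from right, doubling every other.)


Luhn sum = 42
42 mod 10 = 2

Invalid (Luhn sum mod 10 = 2)


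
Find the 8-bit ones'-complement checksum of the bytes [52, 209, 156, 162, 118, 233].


Sum = 930 mod 256 = 162
Complement = 93

93


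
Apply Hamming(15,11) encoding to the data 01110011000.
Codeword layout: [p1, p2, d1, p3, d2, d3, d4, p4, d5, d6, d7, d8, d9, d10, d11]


Parity bits: p1=1, p2=1, p3=0, p4=0

110011100011000


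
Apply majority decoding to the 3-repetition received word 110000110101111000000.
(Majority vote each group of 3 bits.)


Groups: 110, 000, 110, 101, 111, 000, 000
Majority votes: 1011100

1011100


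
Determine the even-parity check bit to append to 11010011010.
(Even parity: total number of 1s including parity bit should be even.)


Number of 1s in data: 6
Parity bit: 0

0


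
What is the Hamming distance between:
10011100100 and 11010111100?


XOR: 01001011000
Count of 1s: 4

4


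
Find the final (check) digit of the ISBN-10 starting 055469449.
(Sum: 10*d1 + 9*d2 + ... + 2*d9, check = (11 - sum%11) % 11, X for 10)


Weighted sum: 240
240 mod 11 = 9

Check digit: 2


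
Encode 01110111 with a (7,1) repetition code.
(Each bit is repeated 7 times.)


Each bit -> 7 copies

00000001111111111111111111110000000111111111111111111111


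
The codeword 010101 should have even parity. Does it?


Number of 1s: 3

No, parity error (3 ones)


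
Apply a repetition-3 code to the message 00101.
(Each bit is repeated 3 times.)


Each bit -> 3 copies

000000111000111


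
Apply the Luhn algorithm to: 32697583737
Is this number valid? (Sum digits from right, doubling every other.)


Luhn sum = 64
64 mod 10 = 4

Invalid (Luhn sum mod 10 = 4)


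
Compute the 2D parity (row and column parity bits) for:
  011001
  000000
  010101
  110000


Row parities: 1010
Column parities: 111100

Row P: 1010, Col P: 111100, Corner: 0


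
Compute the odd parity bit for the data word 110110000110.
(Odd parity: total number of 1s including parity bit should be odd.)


Number of 1s in data: 6
Parity bit: 1

1


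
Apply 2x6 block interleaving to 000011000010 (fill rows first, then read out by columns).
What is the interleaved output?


Matrix:
  000011
  000010
Read columns: 000000001110

000000001110


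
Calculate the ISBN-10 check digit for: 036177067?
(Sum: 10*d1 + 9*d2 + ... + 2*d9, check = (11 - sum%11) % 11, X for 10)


Weighted sum: 191
191 mod 11 = 4

Check digit: 7


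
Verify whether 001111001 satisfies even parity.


Number of 1s: 5

No, parity error (5 ones)


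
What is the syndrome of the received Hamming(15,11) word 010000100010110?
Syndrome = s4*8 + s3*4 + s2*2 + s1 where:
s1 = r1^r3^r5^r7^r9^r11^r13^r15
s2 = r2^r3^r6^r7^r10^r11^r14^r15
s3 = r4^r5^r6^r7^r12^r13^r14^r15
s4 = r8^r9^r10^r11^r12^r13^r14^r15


s1=1, s2=0, s3=1, s4=1

Syndrome = 13 (error at position 13)


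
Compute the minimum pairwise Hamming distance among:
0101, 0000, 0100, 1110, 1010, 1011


Comparing all pairs, minimum distance: 1
Can detect 0 errors, correct 0 errors

1


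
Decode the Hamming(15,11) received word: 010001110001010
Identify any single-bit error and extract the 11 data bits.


Syndrome = 9: error at position 9

Data: 00111001010 (corrected bit 9)


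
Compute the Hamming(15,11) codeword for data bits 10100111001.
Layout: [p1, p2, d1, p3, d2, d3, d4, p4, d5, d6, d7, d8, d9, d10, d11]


Parity bits: p1=1, p2=1, p3=1, p4=0

111101000111001


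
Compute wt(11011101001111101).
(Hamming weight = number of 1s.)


Counting 1s in 11011101001111101

12


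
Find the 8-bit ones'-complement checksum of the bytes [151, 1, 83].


Sum = 235 mod 256 = 235
Complement = 20

20


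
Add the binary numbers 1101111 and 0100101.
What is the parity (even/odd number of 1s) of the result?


1101111 = 111
0100101 = 37
Sum = 148 = 10010100
1s count = 3

odd parity (3 ones in 10010100)


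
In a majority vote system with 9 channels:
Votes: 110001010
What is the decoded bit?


Ones: 4 out of 9
Threshold: 5

0 (4/9 voted 1)


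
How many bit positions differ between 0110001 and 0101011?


XOR: 0011010
Count of 1s: 3

3


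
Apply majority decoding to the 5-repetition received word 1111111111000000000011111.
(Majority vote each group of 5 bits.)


Groups: 11111, 11111, 00000, 00000, 11111
Majority votes: 11001

11001


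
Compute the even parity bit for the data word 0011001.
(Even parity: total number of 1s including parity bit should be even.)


Number of 1s in data: 3
Parity bit: 1

1


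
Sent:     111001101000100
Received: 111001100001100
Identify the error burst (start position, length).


XOR: 000000001001000

Burst at position 8, length 4


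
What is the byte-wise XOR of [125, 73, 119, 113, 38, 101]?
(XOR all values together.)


XOR chain: 125 ^ 73 ^ 119 ^ 113 ^ 38 ^ 101 = 113

113


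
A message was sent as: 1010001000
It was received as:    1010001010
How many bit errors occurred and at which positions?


XOR: 0000000010

1 error(s) at position(s): 8


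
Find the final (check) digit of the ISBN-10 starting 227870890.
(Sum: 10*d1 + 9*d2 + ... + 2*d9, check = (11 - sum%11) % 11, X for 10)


Weighted sum: 251
251 mod 11 = 9

Check digit: 2


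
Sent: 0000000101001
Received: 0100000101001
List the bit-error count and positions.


XOR: 0100000000000

1 error(s) at position(s): 1


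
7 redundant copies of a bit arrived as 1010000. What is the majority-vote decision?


Ones: 2 out of 7
Threshold: 4

0 (2/7 voted 1)


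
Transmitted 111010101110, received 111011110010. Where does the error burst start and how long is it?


XOR: 000001011100

Burst at position 5, length 5


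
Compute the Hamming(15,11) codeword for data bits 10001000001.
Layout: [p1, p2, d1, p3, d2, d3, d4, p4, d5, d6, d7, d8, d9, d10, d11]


Parity bits: p1=1, p2=0, p3=1, p4=0

101100001000001


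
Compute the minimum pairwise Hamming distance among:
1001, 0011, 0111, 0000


Comparing all pairs, minimum distance: 1
Can detect 0 errors, correct 0 errors

1


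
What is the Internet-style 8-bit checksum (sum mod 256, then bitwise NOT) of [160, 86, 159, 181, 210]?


Sum = 796 mod 256 = 28
Complement = 227

227


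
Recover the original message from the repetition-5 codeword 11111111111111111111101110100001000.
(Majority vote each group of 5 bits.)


Groups: 11111, 11111, 11111, 11111, 10111, 01000, 01000
Majority votes: 1111100

1111100


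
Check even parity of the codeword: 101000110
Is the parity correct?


Number of 1s: 4

Yes, parity is correct (4 ones)


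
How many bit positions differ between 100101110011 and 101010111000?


XOR: 001111001011
Count of 1s: 7

7


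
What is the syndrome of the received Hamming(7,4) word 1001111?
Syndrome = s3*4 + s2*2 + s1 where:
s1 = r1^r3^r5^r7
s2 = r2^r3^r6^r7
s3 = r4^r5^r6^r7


s1=1, s2=0, s3=0

Syndrome = 1 (error at position 1)


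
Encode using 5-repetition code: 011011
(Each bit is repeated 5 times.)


Each bit -> 5 copies

000001111111111000001111111111


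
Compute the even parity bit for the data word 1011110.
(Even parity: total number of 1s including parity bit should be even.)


Number of 1s in data: 5
Parity bit: 1

1


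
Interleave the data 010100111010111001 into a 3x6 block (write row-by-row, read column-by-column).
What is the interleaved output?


Matrix:
  010100
  111010
  111001
Read columns: 011111011100010001

011111011100010001


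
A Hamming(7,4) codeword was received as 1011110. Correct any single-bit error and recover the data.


Syndrome = 5: error at position 5

Data: 1010 (corrected bit 5)


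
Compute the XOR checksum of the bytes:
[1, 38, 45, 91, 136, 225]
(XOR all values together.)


XOR chain: 1 ^ 38 ^ 45 ^ 91 ^ 136 ^ 225 = 56

56


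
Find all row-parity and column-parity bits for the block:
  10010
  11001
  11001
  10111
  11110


Row parities: 01100
Column parities: 11011

Row P: 01100, Col P: 11011, Corner: 0


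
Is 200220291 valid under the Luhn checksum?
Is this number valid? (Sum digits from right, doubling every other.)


Luhn sum = 20
20 mod 10 = 0

Valid (Luhn sum mod 10 = 0)


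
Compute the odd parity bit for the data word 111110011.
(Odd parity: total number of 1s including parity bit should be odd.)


Number of 1s in data: 7
Parity bit: 0

0


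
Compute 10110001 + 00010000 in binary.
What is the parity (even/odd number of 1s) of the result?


10110001 = 177
00010000 = 16
Sum = 193 = 11000001
1s count = 3

odd parity (3 ones in 11000001)


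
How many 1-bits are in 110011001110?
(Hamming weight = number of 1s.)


Counting 1s in 110011001110

7


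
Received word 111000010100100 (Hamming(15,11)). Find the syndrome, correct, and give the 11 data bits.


Syndrome = 15: error at position 15

Data: 10000100101 (corrected bit 15)


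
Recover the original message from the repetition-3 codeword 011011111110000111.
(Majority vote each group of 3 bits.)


Groups: 011, 011, 111, 110, 000, 111
Majority votes: 111101

111101


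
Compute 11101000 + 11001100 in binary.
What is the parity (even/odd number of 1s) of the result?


11101000 = 232
11001100 = 204
Sum = 436 = 110110100
1s count = 5

odd parity (5 ones in 110110100)


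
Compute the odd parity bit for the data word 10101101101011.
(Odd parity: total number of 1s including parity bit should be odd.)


Number of 1s in data: 9
Parity bit: 0

0


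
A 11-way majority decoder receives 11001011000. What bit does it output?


Ones: 5 out of 11
Threshold: 6

0 (5/11 voted 1)


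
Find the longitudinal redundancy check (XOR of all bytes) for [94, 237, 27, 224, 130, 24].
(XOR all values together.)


XOR chain: 94 ^ 237 ^ 27 ^ 224 ^ 130 ^ 24 = 210

210


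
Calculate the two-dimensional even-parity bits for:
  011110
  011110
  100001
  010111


Row parities: 0000
Column parities: 110110

Row P: 0000, Col P: 110110, Corner: 0


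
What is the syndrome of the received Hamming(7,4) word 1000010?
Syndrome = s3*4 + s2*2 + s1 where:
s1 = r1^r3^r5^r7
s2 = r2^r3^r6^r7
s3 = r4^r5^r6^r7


s1=1, s2=1, s3=1

Syndrome = 7 (error at position 7)


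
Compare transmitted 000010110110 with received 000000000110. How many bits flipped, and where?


XOR: 000010110000

3 error(s) at position(s): 4, 6, 7


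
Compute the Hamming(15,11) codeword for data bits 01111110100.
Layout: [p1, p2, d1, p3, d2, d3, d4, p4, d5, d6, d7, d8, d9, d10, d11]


Parity bits: p1=1, p2=0, p3=0, p4=0

100011101110100


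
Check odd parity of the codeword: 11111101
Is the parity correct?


Number of 1s: 7

Yes, parity is correct (7 ones)


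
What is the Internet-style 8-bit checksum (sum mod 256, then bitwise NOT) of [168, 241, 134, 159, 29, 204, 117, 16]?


Sum = 1068 mod 256 = 44
Complement = 211

211


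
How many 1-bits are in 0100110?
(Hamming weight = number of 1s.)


Counting 1s in 0100110

3


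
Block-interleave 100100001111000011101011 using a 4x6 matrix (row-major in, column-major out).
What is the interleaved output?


Matrix:
  100100
  001111
  000011
  101011
Read columns: 100100000101110001110111

100100000101110001110111


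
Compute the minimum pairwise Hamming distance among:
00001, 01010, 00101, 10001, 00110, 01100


Comparing all pairs, minimum distance: 1
Can detect 0 errors, correct 0 errors

1


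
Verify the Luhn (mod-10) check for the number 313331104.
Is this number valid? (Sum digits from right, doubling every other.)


Luhn sum = 24
24 mod 10 = 4

Invalid (Luhn sum mod 10 = 4)


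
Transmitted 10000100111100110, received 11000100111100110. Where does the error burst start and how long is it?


XOR: 01000000000000000

Burst at position 1, length 1


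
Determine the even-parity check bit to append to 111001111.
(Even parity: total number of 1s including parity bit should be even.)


Number of 1s in data: 7
Parity bit: 1

1


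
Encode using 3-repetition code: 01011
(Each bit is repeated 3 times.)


Each bit -> 3 copies

000111000111111


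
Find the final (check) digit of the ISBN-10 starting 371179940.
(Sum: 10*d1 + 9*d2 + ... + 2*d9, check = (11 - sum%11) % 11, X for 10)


Weighted sum: 243
243 mod 11 = 1

Check digit: X


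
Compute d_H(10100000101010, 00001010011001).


XOR: 10101010110011
Count of 1s: 8

8


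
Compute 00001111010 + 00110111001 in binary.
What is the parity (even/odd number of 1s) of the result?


00001111010 = 122
00110111001 = 441
Sum = 563 = 1000110011
1s count = 5

odd parity (5 ones in 1000110011)


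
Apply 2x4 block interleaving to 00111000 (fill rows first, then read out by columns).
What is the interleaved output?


Matrix:
  0011
  1000
Read columns: 01001010

01001010


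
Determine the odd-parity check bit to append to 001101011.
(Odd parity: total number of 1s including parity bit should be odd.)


Number of 1s in data: 5
Parity bit: 0

0


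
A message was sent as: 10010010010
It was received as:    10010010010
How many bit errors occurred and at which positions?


XOR: 00000000000

0 errors (received matches sent)


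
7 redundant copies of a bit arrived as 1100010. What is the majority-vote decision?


Ones: 3 out of 7
Threshold: 4

0 (3/7 voted 1)


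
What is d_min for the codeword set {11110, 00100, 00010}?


Comparing all pairs, minimum distance: 2
Can detect 1 errors, correct 0 errors

2


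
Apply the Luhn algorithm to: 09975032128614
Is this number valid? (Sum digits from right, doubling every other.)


Luhn sum = 57
57 mod 10 = 7

Invalid (Luhn sum mod 10 = 7)


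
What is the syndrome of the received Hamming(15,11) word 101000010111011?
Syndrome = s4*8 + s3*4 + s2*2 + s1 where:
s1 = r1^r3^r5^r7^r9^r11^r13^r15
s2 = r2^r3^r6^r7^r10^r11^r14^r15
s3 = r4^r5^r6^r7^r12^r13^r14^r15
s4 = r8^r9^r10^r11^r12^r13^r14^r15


s1=0, s2=1, s3=1, s4=0

Syndrome = 6 (error at position 6)


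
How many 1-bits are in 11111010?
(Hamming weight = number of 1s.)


Counting 1s in 11111010

6


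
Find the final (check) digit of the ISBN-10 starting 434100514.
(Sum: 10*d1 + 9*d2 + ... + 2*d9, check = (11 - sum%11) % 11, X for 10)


Weighted sum: 137
137 mod 11 = 5

Check digit: 6


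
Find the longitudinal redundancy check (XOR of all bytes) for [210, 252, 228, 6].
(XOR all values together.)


XOR chain: 210 ^ 252 ^ 228 ^ 6 = 204

204


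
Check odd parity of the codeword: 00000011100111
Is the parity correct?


Number of 1s: 6

No, parity error (6 ones)


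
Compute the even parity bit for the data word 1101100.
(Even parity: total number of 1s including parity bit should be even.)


Number of 1s in data: 4
Parity bit: 0

0


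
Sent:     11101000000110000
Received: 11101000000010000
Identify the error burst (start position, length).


XOR: 00000000000100000

Burst at position 11, length 1


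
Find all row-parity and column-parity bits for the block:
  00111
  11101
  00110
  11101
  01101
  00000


Row parities: 100010
Column parities: 01100

Row P: 100010, Col P: 01100, Corner: 0


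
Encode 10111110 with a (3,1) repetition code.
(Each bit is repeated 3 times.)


Each bit -> 3 copies

111000111111111111111000


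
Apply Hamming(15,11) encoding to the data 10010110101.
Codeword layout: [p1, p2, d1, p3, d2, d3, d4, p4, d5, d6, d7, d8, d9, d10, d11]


Parity bits: p1=1, p2=1, p3=1, p4=0

111100100110101


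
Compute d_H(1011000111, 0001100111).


XOR: 1010100000
Count of 1s: 3

3


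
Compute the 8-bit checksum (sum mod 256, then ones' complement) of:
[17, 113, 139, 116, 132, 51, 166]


Sum = 734 mod 256 = 222
Complement = 33

33


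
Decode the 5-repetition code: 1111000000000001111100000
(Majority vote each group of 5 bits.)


Groups: 11110, 00000, 00000, 11111, 00000
Majority votes: 10010

10010


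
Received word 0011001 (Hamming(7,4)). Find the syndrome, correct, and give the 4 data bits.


Syndrome = 0: no error detected

Data: 1001 (no errors)


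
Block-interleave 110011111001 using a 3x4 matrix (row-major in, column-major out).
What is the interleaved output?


Matrix:
  1100
  1111
  1001
Read columns: 111110010011

111110010011


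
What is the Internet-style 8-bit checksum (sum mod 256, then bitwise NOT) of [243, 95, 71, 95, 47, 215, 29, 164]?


Sum = 959 mod 256 = 191
Complement = 64

64


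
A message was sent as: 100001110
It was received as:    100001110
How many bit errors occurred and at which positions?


XOR: 000000000

0 errors (received matches sent)


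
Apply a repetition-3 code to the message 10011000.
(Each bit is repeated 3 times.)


Each bit -> 3 copies

111000000111111000000000


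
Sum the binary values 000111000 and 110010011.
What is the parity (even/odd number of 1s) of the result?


000111000 = 56
110010011 = 403
Sum = 459 = 111001011
1s count = 6

even parity (6 ones in 111001011)


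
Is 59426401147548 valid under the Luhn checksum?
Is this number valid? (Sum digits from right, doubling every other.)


Luhn sum = 60
60 mod 10 = 0

Valid (Luhn sum mod 10 = 0)


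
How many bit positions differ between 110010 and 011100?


XOR: 101110
Count of 1s: 4

4


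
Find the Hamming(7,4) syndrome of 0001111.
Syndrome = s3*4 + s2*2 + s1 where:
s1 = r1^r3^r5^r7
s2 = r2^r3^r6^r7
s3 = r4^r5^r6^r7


s1=0, s2=0, s3=0

Syndrome = 0 (no error)


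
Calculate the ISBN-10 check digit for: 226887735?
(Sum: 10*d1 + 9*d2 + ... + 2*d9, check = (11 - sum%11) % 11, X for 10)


Weighted sum: 272
272 mod 11 = 8

Check digit: 3


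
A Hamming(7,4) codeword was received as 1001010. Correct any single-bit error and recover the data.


Syndrome = 3: error at position 3

Data: 1010 (corrected bit 3)


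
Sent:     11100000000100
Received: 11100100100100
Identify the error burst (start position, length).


XOR: 00000100100000

Burst at position 5, length 4


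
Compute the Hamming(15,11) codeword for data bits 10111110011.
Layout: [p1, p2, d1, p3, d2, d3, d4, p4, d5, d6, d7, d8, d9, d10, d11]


Parity bits: p1=1, p2=1, p3=0, p4=1

111001111110011


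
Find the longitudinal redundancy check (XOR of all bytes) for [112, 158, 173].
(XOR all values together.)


XOR chain: 112 ^ 158 ^ 173 = 67

67


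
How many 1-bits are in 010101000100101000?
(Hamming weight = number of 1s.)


Counting 1s in 010101000100101000

6


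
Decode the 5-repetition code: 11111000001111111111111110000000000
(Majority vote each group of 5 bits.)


Groups: 11111, 00000, 11111, 11111, 11111, 00000, 00000
Majority votes: 1011100

1011100


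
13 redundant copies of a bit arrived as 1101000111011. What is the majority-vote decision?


Ones: 8 out of 13
Threshold: 7

1 (8/13 voted 1)


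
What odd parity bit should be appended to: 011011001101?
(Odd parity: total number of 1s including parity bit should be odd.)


Number of 1s in data: 7
Parity bit: 0

0


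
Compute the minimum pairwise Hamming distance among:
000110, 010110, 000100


Comparing all pairs, minimum distance: 1
Can detect 0 errors, correct 0 errors

1


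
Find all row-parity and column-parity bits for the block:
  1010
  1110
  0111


Row parities: 011
Column parities: 0011

Row P: 011, Col P: 0011, Corner: 0


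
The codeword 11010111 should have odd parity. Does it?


Number of 1s: 6

No, parity error (6 ones)


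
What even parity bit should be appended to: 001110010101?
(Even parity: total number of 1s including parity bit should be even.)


Number of 1s in data: 6
Parity bit: 0

0


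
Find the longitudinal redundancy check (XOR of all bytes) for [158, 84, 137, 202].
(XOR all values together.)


XOR chain: 158 ^ 84 ^ 137 ^ 202 = 137

137


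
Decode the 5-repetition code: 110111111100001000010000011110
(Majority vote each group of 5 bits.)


Groups: 11011, 11111, 00001, 00001, 00000, 11110
Majority votes: 110001

110001


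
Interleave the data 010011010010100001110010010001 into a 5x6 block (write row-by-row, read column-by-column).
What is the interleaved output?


Matrix:
  010011
  010010
  100001
  110010
  010001
Read columns: 001101101100000000001101010101

001101101100000000001101010101


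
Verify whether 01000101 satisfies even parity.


Number of 1s: 3

No, parity error (3 ones)


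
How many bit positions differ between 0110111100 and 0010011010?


XOR: 0100100110
Count of 1s: 4

4


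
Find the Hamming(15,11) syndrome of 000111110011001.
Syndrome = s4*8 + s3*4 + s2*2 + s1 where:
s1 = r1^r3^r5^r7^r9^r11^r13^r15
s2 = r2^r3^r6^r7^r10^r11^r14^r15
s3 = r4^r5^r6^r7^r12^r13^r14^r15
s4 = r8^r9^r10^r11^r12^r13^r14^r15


s1=0, s2=0, s3=0, s4=0

Syndrome = 0 (no error)


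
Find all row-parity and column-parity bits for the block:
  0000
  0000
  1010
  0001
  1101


Row parities: 00011
Column parities: 0110

Row P: 00011, Col P: 0110, Corner: 0


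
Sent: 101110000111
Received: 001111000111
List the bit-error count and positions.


XOR: 100001000000

2 error(s) at position(s): 0, 5


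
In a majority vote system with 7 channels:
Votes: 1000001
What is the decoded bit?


Ones: 2 out of 7
Threshold: 4

0 (2/7 voted 1)


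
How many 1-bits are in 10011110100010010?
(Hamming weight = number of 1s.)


Counting 1s in 10011110100010010

8


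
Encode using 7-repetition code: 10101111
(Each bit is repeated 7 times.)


Each bit -> 7 copies

11111110000000111111100000001111111111111111111111111111


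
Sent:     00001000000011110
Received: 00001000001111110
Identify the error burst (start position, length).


XOR: 00000000001100000

Burst at position 10, length 2


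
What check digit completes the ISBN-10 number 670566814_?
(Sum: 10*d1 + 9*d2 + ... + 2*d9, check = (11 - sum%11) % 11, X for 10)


Weighted sum: 267
267 mod 11 = 3

Check digit: 8


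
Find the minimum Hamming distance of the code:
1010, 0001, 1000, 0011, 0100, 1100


Comparing all pairs, minimum distance: 1
Can detect 0 errors, correct 0 errors

1


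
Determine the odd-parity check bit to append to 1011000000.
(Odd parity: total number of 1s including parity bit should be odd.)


Number of 1s in data: 3
Parity bit: 0

0


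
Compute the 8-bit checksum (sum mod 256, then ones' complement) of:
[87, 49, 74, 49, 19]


Sum = 278 mod 256 = 22
Complement = 233

233


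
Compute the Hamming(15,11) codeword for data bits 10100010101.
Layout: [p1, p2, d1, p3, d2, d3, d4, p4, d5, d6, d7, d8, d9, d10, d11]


Parity bits: p1=0, p2=0, p3=1, p4=1

001101010010101


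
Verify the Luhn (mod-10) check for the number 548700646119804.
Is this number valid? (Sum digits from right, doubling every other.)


Luhn sum = 70
70 mod 10 = 0

Valid (Luhn sum mod 10 = 0)


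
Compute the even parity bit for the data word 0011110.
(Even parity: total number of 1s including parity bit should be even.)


Number of 1s in data: 4
Parity bit: 0

0


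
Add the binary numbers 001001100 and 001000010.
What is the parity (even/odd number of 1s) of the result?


001001100 = 76
001000010 = 66
Sum = 142 = 10001110
1s count = 4

even parity (4 ones in 10001110)


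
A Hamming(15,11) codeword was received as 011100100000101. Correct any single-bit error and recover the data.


Syndrome = 0: no error detected

Data: 10010000101 (no errors)


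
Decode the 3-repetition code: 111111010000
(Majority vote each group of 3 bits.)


Groups: 111, 111, 010, 000
Majority votes: 1100

1100


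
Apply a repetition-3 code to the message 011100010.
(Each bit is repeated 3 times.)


Each bit -> 3 copies

000111111111000000000111000


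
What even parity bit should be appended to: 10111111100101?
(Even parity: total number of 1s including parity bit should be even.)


Number of 1s in data: 10
Parity bit: 0

0


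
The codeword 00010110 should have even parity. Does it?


Number of 1s: 3

No, parity error (3 ones)


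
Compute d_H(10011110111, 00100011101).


XOR: 10111101010
Count of 1s: 7

7


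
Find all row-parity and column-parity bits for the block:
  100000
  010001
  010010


Row parities: 100
Column parities: 100011

Row P: 100, Col P: 100011, Corner: 1


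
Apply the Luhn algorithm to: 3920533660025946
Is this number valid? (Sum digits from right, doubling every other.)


Luhn sum = 64
64 mod 10 = 4

Invalid (Luhn sum mod 10 = 4)


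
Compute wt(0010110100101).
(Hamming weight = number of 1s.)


Counting 1s in 0010110100101

6


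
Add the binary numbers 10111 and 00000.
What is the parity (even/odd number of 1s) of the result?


10111 = 23
00000 = 0
Sum = 23 = 10111
1s count = 4

even parity (4 ones in 10111)


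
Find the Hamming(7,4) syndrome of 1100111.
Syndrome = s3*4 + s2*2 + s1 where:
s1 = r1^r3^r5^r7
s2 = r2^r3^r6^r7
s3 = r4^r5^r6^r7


s1=1, s2=1, s3=1

Syndrome = 7 (error at position 7)


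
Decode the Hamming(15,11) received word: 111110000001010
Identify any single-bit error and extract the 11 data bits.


Syndrome = 3: error at position 3

Data: 01000001010 (corrected bit 3)


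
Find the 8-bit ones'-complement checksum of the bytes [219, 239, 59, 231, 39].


Sum = 787 mod 256 = 19
Complement = 236

236


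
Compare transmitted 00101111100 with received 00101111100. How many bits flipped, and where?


XOR: 00000000000

0 errors (received matches sent)


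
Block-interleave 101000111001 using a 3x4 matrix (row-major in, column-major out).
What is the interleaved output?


Matrix:
  1010
  0011
  1001
Read columns: 101000110011

101000110011


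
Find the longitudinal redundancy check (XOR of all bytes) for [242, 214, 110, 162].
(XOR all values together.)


XOR chain: 242 ^ 214 ^ 110 ^ 162 = 232

232


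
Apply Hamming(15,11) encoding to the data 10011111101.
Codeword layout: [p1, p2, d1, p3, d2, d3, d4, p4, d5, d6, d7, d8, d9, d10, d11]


Parity bits: p1=0, p2=1, p3=0, p4=0

011000101111101


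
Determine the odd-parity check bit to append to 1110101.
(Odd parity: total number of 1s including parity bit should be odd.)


Number of 1s in data: 5
Parity bit: 0

0


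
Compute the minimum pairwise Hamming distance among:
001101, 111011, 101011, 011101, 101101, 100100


Comparing all pairs, minimum distance: 1
Can detect 0 errors, correct 0 errors

1
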